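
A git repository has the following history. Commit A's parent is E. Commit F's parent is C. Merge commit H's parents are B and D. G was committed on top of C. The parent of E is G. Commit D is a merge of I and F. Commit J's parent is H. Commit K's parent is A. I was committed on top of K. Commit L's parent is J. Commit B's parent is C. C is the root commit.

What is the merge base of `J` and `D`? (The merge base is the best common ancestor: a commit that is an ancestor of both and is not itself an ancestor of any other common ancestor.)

D

Ancestors of J: {A, B, C, D, E, F, G, H, I, J, K}.
Ancestors of D: {A, C, D, E, F, G, I, K}.
Common ancestors: {A, C, D, E, F, G, I, K}.
Among these, D is not an ancestor of any other common ancestor — it is the merge base.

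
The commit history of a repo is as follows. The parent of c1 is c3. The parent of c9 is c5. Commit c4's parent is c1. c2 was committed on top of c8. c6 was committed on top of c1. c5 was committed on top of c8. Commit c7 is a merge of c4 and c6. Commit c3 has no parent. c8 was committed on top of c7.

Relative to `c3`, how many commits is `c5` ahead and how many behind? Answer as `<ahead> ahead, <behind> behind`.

Reachable from c5: {c1, c3, c4, c5, c6, c7, c8}.
Reachable from c3: {c3}.
Only in c5's history (ahead): {c1, c4, c5, c6, c7, c8} — 6.
Only in c3's history (behind): {} — 0.

6 ahead, 0 behind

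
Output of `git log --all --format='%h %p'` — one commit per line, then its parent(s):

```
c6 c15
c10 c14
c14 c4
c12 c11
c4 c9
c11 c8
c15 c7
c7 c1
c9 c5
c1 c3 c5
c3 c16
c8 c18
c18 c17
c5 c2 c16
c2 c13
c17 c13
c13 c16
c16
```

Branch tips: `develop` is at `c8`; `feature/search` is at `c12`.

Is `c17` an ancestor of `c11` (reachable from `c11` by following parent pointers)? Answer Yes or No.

Yes

Ancestors of c11 (commits reachable by following parents): {c11, c13, c16, c17, c18, c8}.
c17 is in that set, so it is an ancestor of c11.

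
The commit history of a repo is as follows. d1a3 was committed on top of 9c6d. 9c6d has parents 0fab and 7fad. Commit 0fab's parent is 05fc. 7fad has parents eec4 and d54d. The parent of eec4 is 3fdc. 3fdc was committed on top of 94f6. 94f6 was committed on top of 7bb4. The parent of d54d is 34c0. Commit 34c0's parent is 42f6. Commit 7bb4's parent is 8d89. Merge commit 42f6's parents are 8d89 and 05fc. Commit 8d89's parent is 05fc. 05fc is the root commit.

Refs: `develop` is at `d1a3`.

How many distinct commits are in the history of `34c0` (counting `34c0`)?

4

Walking parent pointers from 34c0: reachable set = {05fc, 34c0, 42f6, 8d89}.
That is 4 commits.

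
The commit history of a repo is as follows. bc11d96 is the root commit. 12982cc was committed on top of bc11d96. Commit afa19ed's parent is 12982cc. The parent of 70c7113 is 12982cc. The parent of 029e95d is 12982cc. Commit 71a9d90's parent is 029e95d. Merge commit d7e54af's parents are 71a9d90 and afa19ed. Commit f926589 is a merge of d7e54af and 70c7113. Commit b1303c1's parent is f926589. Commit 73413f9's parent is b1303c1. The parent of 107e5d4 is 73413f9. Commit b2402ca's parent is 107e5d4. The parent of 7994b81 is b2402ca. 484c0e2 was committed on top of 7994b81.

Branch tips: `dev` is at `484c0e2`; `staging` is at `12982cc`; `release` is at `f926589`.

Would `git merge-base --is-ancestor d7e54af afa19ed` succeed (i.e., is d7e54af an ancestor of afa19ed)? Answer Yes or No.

No

Ancestors of afa19ed: {12982cc, afa19ed, bc11d96}.
d7e54af is not in that set, so it is not an ancestor of afa19ed.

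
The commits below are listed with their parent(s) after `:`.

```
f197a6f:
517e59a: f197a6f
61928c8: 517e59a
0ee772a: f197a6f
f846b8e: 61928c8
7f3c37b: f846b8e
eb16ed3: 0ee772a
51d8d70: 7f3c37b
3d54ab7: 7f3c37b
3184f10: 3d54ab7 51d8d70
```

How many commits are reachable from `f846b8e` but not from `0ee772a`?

3

Reachable from f846b8e: {517e59a, 61928c8, f197a6f, f846b8e}.
Reachable from 0ee772a: {0ee772a, f197a6f}.
In f846b8e's history but not 0ee772a's: {517e59a, 61928c8, f846b8e} — 3 commits.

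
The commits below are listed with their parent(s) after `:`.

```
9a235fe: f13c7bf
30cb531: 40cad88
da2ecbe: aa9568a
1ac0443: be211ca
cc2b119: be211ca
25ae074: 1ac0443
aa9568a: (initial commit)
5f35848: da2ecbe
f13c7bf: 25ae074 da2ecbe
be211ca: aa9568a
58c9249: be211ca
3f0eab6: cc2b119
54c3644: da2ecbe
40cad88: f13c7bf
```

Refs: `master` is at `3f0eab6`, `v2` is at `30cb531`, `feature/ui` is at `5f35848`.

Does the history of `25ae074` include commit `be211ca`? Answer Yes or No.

Yes

Ancestors of 25ae074 (commits reachable by following parents): {1ac0443, 25ae074, aa9568a, be211ca}.
be211ca is in that set, so it is an ancestor of 25ae074.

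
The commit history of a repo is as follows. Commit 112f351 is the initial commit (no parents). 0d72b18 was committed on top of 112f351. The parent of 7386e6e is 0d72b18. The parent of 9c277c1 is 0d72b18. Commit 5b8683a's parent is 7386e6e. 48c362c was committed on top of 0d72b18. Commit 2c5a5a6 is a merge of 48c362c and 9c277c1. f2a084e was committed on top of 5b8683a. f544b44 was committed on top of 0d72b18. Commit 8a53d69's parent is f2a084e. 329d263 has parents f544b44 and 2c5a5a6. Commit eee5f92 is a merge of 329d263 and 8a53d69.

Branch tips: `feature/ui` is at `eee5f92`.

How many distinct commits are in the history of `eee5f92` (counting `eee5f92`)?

12

Walking parent pointers from eee5f92: reachable set = {0d72b18, 112f351, 2c5a5a6, 329d263, 48c362c, 5b8683a, 7386e6e, 8a53d69, 9c277c1, eee5f92, f2a084e, f544b44}.
That is 12 commits.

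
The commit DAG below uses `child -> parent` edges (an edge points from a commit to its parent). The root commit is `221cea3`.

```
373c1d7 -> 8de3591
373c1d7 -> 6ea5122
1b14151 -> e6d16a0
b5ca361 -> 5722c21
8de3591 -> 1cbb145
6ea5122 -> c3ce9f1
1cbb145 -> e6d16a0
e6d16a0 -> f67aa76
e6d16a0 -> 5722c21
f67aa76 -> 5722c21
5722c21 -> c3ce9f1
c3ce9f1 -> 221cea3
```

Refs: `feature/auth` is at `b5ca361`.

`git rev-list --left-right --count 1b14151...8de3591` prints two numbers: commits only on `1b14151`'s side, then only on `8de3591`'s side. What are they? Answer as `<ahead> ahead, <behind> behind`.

Reachable from 1b14151: {1b14151, 221cea3, 5722c21, c3ce9f1, e6d16a0, f67aa76}.
Reachable from 8de3591: {1cbb145, 221cea3, 5722c21, 8de3591, c3ce9f1, e6d16a0, f67aa76}.
Only in 1b14151's history (ahead): {1b14151} — 1.
Only in 8de3591's history (behind): {1cbb145, 8de3591} — 2.

1 ahead, 2 behind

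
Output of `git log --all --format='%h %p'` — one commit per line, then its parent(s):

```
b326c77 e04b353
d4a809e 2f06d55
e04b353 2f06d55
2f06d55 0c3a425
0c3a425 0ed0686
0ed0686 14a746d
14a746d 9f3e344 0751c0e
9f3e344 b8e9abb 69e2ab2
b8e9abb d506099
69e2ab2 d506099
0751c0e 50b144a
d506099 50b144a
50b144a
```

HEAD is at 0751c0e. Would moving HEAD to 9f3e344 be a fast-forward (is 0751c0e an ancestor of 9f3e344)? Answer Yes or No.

No

A fast-forward from 0751c0e to 9f3e344 is possible iff 0751c0e is an ancestor of 9f3e344.
Ancestors of 9f3e344: {50b144a, 69e2ab2, 9f3e344, b8e9abb, d506099}.
0751c0e is not among them, so fast-forward is not possible.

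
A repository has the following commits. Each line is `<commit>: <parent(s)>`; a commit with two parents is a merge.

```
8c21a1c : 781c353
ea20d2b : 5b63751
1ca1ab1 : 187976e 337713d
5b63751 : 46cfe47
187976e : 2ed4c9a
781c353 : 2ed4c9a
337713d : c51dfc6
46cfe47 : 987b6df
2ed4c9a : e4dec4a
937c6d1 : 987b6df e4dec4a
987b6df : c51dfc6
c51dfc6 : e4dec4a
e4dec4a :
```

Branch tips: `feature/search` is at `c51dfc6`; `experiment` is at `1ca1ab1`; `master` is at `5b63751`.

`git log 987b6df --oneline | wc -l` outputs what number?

3

Walking parent pointers from 987b6df: reachable set = {987b6df, c51dfc6, e4dec4a}.
That is 3 commits.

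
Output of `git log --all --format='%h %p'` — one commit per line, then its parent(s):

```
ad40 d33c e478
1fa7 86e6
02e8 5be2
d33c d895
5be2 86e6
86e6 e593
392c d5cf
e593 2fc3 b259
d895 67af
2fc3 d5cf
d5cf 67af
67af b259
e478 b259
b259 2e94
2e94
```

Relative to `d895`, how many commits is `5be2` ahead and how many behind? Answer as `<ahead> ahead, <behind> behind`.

Reachable from 5be2: {2e94, 2fc3, 5be2, 67af, 86e6, b259, d5cf, e593}.
Reachable from d895: {2e94, 67af, b259, d895}.
Only in 5be2's history (ahead): {2fc3, 5be2, 86e6, d5cf, e593} — 5.
Only in d895's history (behind): {d895} — 1.

5 ahead, 1 behind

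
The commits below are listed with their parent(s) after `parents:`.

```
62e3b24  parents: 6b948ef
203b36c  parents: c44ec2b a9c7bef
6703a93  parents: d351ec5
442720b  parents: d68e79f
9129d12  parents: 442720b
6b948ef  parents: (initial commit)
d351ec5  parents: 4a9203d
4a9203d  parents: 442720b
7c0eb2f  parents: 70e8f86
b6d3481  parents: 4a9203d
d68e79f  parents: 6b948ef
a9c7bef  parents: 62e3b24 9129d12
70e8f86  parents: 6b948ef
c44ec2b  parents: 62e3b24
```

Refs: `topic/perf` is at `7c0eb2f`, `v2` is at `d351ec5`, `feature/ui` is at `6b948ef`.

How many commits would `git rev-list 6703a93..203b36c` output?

Reachable from 203b36c: {203b36c, 442720b, 62e3b24, 6b948ef, 9129d12, a9c7bef, c44ec2b, d68e79f}.
Reachable from 6703a93: {442720b, 4a9203d, 6703a93, 6b948ef, d351ec5, d68e79f}.
In 203b36c's history but not 6703a93's: {203b36c, 62e3b24, 9129d12, a9c7bef, c44ec2b} — 5 commits.

5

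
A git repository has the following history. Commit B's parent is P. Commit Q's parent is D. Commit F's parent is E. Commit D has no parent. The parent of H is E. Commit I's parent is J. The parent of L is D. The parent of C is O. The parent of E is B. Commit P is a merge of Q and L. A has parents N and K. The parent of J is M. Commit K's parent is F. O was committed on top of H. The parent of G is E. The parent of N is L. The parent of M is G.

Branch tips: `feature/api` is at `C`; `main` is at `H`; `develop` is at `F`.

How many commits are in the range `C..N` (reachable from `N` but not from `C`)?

Reachable from N: {D, L, N}.
Reachable from C: {B, C, D, E, H, L, O, P, Q}.
In N's history but not C's: {N} — 1 commit.

1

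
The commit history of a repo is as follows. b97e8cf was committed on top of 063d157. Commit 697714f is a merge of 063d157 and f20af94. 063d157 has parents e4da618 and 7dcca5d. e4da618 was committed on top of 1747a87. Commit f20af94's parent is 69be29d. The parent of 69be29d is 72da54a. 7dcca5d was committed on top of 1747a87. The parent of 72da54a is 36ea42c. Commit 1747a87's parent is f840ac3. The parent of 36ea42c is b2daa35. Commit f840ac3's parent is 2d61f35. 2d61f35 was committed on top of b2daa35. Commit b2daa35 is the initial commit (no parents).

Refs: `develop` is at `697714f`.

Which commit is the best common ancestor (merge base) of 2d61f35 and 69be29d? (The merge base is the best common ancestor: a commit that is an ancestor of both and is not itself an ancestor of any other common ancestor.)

b2daa35

Ancestors of 2d61f35: {2d61f35, b2daa35}.
Ancestors of 69be29d: {36ea42c, 69be29d, 72da54a, b2daa35}.
Common ancestors: {b2daa35}.
The only common ancestor is b2daa35, so it is the merge base.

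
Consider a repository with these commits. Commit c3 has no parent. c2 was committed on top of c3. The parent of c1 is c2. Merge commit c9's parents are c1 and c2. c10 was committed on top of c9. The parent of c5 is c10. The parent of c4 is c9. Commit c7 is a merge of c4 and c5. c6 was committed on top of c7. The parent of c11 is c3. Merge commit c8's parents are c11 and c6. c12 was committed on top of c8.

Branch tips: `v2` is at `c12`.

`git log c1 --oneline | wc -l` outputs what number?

Walking parent pointers from c1: reachable set = {c1, c2, c3}.
That is 3 commits.

3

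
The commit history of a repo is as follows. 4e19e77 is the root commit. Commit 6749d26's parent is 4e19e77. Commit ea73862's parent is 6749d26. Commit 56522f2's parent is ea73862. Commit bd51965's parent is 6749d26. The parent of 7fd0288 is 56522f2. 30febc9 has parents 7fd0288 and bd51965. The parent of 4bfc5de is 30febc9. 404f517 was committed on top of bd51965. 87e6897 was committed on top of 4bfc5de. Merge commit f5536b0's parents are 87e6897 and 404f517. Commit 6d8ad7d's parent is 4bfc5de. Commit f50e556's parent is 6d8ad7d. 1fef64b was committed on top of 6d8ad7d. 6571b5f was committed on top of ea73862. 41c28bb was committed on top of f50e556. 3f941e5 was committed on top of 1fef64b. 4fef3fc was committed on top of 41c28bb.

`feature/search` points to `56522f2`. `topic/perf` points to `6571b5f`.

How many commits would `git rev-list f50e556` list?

Walking parent pointers from f50e556: reachable set = {30febc9, 4bfc5de, 4e19e77, 56522f2, 6749d26, 6d8ad7d, 7fd0288, bd51965, ea73862, f50e556}.
That is 10 commits.

10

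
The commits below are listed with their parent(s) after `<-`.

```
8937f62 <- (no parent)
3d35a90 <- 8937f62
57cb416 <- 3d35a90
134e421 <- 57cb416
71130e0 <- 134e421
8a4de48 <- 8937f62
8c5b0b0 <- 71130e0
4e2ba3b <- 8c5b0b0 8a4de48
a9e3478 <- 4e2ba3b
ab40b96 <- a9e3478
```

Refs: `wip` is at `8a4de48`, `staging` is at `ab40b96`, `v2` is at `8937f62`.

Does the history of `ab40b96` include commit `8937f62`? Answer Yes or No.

Yes

Ancestors of ab40b96 (commits reachable by following parents): {134e421, 3d35a90, 4e2ba3b, 57cb416, 71130e0, 8937f62, 8a4de48, 8c5b0b0, a9e3478, ab40b96}.
8937f62 is in that set, so it is an ancestor of ab40b96.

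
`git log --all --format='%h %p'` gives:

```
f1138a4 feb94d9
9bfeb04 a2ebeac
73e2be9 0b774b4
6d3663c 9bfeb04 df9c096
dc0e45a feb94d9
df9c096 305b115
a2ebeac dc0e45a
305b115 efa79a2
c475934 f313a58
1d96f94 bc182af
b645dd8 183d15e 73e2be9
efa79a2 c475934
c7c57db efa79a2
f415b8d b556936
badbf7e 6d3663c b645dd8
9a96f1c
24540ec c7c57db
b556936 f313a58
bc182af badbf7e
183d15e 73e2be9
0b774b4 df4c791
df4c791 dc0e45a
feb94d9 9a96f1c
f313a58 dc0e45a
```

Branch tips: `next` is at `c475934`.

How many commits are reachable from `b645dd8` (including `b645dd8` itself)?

Walking parent pointers from b645dd8: reachable set = {0b774b4, 183d15e, 73e2be9, 9a96f1c, b645dd8, dc0e45a, df4c791, feb94d9}.
That is 8 commits.

8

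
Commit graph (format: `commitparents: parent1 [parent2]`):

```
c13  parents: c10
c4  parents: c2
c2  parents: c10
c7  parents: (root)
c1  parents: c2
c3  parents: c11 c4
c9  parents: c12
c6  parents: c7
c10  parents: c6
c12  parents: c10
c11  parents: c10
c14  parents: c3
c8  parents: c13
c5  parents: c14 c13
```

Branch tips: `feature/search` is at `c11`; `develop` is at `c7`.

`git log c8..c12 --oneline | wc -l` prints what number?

Reachable from c12: {c10, c12, c6, c7}.
Reachable from c8: {c10, c13, c6, c7, c8}.
In c12's history but not c8's: {c12} — 1 commit.

1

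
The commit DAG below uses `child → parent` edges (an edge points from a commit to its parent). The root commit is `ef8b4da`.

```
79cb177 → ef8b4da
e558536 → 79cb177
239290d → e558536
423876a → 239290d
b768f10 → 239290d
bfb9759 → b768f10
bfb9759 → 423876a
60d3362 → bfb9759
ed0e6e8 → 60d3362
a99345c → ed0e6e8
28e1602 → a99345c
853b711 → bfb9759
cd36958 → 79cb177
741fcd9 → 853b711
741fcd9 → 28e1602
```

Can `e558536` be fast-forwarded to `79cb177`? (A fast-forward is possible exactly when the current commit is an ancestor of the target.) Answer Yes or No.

No

A fast-forward from e558536 to 79cb177 is possible iff e558536 is an ancestor of 79cb177.
Ancestors of 79cb177: {79cb177, ef8b4da}.
e558536 is not among them, so fast-forward is not possible.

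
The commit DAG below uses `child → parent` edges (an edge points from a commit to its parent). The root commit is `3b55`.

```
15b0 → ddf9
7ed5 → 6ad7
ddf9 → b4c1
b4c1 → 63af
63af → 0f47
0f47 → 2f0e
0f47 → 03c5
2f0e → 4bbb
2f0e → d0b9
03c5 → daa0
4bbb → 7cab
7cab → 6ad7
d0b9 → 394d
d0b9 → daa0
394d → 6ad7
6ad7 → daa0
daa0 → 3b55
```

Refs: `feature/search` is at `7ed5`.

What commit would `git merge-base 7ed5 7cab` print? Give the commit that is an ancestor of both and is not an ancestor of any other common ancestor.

6ad7

Ancestors of 7ed5: {3b55, 6ad7, 7ed5, daa0}.
Ancestors of 7cab: {3b55, 6ad7, 7cab, daa0}.
Common ancestors: {3b55, 6ad7, daa0}.
Among these, 6ad7 is not an ancestor of any other common ancestor — it is the merge base.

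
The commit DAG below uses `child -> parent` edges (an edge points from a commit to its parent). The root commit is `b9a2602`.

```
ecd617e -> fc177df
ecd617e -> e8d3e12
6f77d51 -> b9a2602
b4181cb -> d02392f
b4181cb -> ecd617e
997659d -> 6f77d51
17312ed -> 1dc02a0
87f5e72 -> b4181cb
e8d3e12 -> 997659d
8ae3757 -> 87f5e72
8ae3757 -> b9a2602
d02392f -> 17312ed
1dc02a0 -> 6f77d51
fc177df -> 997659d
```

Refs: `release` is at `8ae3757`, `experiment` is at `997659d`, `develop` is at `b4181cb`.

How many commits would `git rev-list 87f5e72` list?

Walking parent pointers from 87f5e72: reachable set = {17312ed, 1dc02a0, 6f77d51, 87f5e72, 997659d, b4181cb, b9a2602, d02392f, e8d3e12, ecd617e, fc177df}.
That is 11 commits.

11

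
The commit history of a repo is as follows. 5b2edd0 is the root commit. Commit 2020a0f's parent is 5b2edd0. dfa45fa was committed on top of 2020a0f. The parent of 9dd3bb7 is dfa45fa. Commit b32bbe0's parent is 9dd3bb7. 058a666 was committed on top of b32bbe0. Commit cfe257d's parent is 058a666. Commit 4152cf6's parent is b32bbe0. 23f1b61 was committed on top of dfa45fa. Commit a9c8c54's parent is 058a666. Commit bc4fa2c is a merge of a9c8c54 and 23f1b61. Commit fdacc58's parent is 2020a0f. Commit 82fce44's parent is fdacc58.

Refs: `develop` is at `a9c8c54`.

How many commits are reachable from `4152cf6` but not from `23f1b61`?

Reachable from 4152cf6: {2020a0f, 4152cf6, 5b2edd0, 9dd3bb7, b32bbe0, dfa45fa}.
Reachable from 23f1b61: {2020a0f, 23f1b61, 5b2edd0, dfa45fa}.
In 4152cf6's history but not 23f1b61's: {4152cf6, 9dd3bb7, b32bbe0} — 3 commits.

3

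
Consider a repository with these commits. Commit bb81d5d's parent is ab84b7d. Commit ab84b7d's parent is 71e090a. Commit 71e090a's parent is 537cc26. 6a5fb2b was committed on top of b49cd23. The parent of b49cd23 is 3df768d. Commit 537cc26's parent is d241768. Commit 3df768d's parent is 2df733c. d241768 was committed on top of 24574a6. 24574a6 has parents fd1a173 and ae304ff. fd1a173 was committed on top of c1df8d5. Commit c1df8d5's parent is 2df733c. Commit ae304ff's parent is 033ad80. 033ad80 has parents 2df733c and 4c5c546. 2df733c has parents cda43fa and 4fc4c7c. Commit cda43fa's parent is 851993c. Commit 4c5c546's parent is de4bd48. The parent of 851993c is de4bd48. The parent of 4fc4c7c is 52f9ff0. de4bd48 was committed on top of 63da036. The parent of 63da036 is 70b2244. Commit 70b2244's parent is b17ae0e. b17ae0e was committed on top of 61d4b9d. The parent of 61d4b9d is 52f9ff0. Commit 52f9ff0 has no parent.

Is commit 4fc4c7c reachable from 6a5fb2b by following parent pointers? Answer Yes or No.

Yes

Ancestors of 6a5fb2b (commits reachable by following parents): {2df733c, 3df768d, 4fc4c7c, 52f9ff0, 61d4b9d, 63da036, 6a5fb2b, 70b2244, 851993c, b17ae0e, b49cd23, cda43fa, de4bd48}.
4fc4c7c is in that set, so it is an ancestor of 6a5fb2b.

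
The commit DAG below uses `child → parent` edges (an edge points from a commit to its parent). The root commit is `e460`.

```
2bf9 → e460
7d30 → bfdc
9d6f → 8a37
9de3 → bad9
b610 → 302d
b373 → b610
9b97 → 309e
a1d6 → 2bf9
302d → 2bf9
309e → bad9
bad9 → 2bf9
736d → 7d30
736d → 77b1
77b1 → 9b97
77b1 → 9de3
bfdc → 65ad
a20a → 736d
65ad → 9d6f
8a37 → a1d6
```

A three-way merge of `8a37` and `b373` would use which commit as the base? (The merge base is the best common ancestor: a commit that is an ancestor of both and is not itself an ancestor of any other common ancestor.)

2bf9

Ancestors of 8a37: {2bf9, 8a37, a1d6, e460}.
Ancestors of b373: {2bf9, 302d, b373, b610, e460}.
Common ancestors: {2bf9, e460}.
Among these, 2bf9 is not an ancestor of any other common ancestor — it is the merge base.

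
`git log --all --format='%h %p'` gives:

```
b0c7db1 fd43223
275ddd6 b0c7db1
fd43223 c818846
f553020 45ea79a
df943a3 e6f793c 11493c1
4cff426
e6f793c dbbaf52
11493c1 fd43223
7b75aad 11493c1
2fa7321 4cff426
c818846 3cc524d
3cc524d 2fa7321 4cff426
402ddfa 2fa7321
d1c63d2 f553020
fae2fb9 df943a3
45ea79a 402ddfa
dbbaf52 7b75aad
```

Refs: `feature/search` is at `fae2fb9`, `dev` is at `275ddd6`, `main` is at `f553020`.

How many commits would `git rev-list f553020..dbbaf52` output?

Reachable from dbbaf52: {11493c1, 2fa7321, 3cc524d, 4cff426, 7b75aad, c818846, dbbaf52, fd43223}.
Reachable from f553020: {2fa7321, 402ddfa, 45ea79a, 4cff426, f553020}.
In dbbaf52's history but not f553020's: {11493c1, 3cc524d, 7b75aad, c818846, dbbaf52, fd43223} — 6 commits.

6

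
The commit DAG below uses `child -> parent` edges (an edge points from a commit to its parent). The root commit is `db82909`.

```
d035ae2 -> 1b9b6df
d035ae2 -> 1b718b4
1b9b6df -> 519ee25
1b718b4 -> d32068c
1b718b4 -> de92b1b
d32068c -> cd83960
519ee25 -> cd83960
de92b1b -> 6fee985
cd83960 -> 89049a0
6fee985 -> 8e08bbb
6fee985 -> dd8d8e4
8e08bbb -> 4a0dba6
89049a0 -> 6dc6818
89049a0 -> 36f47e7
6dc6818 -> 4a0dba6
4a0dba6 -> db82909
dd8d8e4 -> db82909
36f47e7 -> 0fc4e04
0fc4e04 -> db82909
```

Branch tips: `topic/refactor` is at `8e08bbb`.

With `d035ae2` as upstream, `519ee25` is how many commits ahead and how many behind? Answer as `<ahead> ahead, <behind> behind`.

0 ahead, 8 behind

Reachable from 519ee25: {0fc4e04, 36f47e7, 4a0dba6, 519ee25, 6dc6818, 89049a0, cd83960, db82909}.
Reachable from d035ae2: {0fc4e04, 1b718b4, 1b9b6df, 36f47e7, 4a0dba6, 519ee25, 6dc6818, 6fee985, 89049a0, 8e08bbb, cd83960, d035ae2, d32068c, db82909, dd8d8e4, de92b1b}.
Only in 519ee25's history (ahead): {} — 0.
Only in d035ae2's history (behind): {1b718b4, 1b9b6df, 6fee985, 8e08bbb, d035ae2, d32068c, dd8d8e4, de92b1b} — 8.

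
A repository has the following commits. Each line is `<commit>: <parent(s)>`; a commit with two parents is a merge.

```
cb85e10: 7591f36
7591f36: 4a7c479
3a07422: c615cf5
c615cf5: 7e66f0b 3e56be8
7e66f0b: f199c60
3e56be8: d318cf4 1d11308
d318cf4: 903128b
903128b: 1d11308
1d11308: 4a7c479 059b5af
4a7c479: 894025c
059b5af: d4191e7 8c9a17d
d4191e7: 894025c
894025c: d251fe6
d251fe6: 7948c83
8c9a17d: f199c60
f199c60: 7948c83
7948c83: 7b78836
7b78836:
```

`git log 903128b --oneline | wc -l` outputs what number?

11

Walking parent pointers from 903128b: reachable set = {059b5af, 1d11308, 4a7c479, 7948c83, 7b78836, 894025c, 8c9a17d, 903128b, d251fe6, d4191e7, f199c60}.
That is 11 commits.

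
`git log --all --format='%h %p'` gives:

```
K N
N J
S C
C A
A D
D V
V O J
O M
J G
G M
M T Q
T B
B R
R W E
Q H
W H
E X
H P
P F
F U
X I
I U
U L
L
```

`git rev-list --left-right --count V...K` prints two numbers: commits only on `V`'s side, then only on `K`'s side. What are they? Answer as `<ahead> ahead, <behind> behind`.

2 ahead, 2 behind

Reachable from V: {B, E, F, G, H, I, J, L, M, O, P, Q, R, T, U, V, W, X}.
Reachable from K: {B, E, F, G, H, I, J, K, L, M, N, P, Q, R, T, U, W, X}.
Only in V's history (ahead): {O, V} — 2.
Only in K's history (behind): {K, N} — 2.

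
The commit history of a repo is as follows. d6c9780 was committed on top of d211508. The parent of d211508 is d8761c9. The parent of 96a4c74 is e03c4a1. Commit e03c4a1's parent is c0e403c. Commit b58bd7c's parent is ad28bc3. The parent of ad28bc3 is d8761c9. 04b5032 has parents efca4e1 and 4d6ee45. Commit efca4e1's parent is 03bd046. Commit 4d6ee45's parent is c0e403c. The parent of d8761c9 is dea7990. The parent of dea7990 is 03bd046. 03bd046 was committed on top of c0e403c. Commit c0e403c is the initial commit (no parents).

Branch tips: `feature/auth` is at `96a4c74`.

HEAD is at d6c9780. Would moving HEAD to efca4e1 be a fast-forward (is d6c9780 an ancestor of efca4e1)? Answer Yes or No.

A fast-forward from d6c9780 to efca4e1 is possible iff d6c9780 is an ancestor of efca4e1.
Ancestors of efca4e1: {03bd046, c0e403c, efca4e1}.
d6c9780 is not among them, so fast-forward is not possible.

No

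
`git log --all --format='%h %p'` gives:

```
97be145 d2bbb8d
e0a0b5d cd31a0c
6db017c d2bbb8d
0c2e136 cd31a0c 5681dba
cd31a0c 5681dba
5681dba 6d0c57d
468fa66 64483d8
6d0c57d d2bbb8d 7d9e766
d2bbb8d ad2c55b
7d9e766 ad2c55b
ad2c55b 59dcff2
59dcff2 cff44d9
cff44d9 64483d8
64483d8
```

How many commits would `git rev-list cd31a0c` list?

9

Walking parent pointers from cd31a0c: reachable set = {5681dba, 59dcff2, 64483d8, 6d0c57d, 7d9e766, ad2c55b, cd31a0c, cff44d9, d2bbb8d}.
That is 9 commits.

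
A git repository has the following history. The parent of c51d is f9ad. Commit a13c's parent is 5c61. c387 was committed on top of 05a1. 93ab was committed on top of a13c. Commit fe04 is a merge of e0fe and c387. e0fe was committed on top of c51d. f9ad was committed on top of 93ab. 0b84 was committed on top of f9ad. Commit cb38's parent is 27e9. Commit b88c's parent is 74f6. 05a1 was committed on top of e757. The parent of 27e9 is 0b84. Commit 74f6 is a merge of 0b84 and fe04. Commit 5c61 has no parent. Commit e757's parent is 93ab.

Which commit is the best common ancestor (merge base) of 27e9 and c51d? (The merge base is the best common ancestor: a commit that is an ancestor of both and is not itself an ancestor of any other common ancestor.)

f9ad

Ancestors of 27e9: {0b84, 27e9, 5c61, 93ab, a13c, f9ad}.
Ancestors of c51d: {5c61, 93ab, a13c, c51d, f9ad}.
Common ancestors: {5c61, 93ab, a13c, f9ad}.
Among these, f9ad is not an ancestor of any other common ancestor — it is the merge base.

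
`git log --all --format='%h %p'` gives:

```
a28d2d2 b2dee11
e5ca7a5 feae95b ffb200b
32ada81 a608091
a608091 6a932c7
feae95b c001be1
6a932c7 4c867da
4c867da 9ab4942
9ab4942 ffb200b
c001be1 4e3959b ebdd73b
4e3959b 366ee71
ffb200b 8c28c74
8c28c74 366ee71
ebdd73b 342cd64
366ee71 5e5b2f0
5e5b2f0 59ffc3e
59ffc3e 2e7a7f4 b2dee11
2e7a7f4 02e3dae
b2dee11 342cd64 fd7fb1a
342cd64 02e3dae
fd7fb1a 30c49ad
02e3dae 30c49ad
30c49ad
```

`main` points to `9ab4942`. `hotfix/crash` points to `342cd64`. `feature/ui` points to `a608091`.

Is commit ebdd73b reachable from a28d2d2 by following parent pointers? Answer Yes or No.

Ancestors of a28d2d2: {02e3dae, 30c49ad, 342cd64, a28d2d2, b2dee11, fd7fb1a}.
ebdd73b is not in that set, so it is not an ancestor of a28d2d2.

No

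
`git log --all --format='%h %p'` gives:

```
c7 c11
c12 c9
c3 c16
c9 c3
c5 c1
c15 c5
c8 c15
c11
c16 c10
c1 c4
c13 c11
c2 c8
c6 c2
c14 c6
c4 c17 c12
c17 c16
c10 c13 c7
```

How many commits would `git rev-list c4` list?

Walking parent pointers from c4: reachable set = {c10, c11, c12, c13, c16, c17, c3, c4, c7, c9}.
That is 10 commits.

10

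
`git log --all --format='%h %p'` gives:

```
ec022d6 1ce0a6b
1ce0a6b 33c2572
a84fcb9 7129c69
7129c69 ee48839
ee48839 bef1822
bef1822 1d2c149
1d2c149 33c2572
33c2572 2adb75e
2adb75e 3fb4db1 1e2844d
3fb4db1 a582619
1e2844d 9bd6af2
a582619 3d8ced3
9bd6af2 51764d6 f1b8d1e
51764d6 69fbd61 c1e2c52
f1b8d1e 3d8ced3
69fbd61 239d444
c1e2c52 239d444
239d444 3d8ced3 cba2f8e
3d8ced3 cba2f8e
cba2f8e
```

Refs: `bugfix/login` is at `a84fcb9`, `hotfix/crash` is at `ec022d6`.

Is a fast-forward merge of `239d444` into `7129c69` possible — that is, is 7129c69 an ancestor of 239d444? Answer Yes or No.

A fast-forward from 7129c69 to 239d444 is possible iff 7129c69 is an ancestor of 239d444.
Ancestors of 239d444: {239d444, 3d8ced3, cba2f8e}.
7129c69 is not among them, so fast-forward is not possible.

No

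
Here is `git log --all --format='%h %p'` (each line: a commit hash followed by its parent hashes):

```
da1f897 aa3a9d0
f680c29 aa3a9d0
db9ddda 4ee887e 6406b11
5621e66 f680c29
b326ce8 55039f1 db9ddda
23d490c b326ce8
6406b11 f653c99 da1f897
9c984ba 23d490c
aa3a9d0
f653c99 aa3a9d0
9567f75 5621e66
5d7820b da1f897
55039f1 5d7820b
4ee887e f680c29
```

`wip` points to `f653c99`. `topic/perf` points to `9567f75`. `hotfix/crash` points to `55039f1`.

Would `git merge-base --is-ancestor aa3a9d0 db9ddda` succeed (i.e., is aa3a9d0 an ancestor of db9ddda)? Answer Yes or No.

Ancestors of db9ddda (commits reachable by following parents): {4ee887e, 6406b11, aa3a9d0, da1f897, db9ddda, f653c99, f680c29}.
aa3a9d0 is in that set, so it is an ancestor of db9ddda.

Yes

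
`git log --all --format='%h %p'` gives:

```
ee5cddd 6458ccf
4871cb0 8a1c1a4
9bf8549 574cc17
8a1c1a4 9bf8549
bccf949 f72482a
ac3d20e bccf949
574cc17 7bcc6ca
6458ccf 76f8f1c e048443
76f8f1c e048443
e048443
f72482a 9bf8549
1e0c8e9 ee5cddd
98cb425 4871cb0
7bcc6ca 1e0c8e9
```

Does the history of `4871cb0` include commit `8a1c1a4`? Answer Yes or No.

Yes

Ancestors of 4871cb0 (commits reachable by following parents): {1e0c8e9, 4871cb0, 574cc17, 6458ccf, 76f8f1c, 7bcc6ca, 8a1c1a4, 9bf8549, e048443, ee5cddd}.
8a1c1a4 is in that set, so it is an ancestor of 4871cb0.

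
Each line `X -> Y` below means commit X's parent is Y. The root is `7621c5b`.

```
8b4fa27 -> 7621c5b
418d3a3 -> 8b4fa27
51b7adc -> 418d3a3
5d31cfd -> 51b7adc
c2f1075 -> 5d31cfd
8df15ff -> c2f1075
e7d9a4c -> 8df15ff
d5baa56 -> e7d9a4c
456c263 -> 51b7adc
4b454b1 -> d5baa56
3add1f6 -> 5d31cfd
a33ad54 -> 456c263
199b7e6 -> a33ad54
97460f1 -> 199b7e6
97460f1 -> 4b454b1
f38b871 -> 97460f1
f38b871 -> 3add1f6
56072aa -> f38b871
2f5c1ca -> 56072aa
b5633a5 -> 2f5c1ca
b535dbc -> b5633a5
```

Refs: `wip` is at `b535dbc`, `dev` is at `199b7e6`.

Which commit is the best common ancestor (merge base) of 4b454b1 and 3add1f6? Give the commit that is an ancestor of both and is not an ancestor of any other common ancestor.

5d31cfd

Ancestors of 4b454b1: {418d3a3, 4b454b1, 51b7adc, 5d31cfd, 7621c5b, 8b4fa27, 8df15ff, c2f1075, d5baa56, e7d9a4c}.
Ancestors of 3add1f6: {3add1f6, 418d3a3, 51b7adc, 5d31cfd, 7621c5b, 8b4fa27}.
Common ancestors: {418d3a3, 51b7adc, 5d31cfd, 7621c5b, 8b4fa27}.
Among these, 5d31cfd is not an ancestor of any other common ancestor — it is the merge base.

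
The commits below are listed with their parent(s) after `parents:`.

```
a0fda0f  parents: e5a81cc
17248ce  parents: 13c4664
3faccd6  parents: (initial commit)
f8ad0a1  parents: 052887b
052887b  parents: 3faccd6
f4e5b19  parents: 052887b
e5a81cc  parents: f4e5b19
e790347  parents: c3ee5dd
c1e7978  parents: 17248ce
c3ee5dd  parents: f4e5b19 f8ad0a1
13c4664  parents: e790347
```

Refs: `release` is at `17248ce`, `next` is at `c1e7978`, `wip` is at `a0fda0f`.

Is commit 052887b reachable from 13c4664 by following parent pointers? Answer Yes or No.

Ancestors of 13c4664 (commits reachable by following parents): {052887b, 13c4664, 3faccd6, c3ee5dd, e790347, f4e5b19, f8ad0a1}.
052887b is in that set, so it is an ancestor of 13c4664.

Yes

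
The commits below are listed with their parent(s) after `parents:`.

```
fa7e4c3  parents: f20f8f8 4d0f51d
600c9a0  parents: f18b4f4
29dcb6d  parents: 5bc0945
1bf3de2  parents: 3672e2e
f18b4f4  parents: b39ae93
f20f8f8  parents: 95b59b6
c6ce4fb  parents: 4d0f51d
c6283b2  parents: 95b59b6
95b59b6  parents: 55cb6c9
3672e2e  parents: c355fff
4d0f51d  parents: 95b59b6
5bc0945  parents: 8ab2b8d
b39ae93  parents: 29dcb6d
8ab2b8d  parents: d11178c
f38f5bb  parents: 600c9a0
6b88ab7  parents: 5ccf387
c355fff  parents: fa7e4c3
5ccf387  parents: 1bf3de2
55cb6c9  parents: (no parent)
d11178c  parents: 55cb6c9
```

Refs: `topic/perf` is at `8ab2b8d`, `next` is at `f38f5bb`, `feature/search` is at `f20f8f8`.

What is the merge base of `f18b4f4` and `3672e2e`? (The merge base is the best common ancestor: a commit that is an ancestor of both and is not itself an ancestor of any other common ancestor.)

55cb6c9

Ancestors of f18b4f4: {29dcb6d, 55cb6c9, 5bc0945, 8ab2b8d, b39ae93, d11178c, f18b4f4}.
Ancestors of 3672e2e: {3672e2e, 4d0f51d, 55cb6c9, 95b59b6, c355fff, f20f8f8, fa7e4c3}.
Common ancestors: {55cb6c9}.
The only common ancestor is 55cb6c9, so it is the merge base.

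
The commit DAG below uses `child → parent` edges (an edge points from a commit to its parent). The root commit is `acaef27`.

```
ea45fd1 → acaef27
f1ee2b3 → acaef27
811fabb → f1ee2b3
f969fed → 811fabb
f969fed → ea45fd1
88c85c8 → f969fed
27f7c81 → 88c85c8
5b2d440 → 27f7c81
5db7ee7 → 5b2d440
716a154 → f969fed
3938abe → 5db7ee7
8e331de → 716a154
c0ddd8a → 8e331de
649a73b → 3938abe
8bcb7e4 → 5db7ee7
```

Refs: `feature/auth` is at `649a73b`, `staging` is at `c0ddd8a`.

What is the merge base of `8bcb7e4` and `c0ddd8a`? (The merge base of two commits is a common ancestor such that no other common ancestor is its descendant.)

f969fed

Ancestors of 8bcb7e4: {27f7c81, 5b2d440, 5db7ee7, 811fabb, 88c85c8, 8bcb7e4, acaef27, ea45fd1, f1ee2b3, f969fed}.
Ancestors of c0ddd8a: {716a154, 811fabb, 8e331de, acaef27, c0ddd8a, ea45fd1, f1ee2b3, f969fed}.
Common ancestors: {811fabb, acaef27, ea45fd1, f1ee2b3, f969fed}.
Among these, f969fed is not an ancestor of any other common ancestor — it is the merge base.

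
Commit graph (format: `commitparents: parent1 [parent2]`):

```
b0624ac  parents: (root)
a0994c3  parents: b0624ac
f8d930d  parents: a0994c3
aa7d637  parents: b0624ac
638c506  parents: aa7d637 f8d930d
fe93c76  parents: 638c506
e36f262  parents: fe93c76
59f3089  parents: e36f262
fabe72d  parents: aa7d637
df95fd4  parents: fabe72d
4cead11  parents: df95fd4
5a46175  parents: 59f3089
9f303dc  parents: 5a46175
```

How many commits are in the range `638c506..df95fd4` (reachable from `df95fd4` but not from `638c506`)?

2

Reachable from df95fd4: {aa7d637, b0624ac, df95fd4, fabe72d}.
Reachable from 638c506: {638c506, a0994c3, aa7d637, b0624ac, f8d930d}.
In df95fd4's history but not 638c506's: {df95fd4, fabe72d} — 2 commits.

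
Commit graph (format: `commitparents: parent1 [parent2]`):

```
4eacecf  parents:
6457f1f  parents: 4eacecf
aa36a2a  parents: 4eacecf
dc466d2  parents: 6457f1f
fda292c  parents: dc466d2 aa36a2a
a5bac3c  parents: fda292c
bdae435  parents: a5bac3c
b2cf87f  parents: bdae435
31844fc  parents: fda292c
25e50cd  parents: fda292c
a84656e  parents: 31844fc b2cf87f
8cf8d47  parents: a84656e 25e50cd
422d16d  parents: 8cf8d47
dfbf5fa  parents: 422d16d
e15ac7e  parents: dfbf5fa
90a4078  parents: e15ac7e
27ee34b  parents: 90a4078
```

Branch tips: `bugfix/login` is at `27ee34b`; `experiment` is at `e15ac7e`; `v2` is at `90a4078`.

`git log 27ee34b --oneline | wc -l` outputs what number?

17

Walking parent pointers from 27ee34b: reachable set = {25e50cd, 27ee34b, 31844fc, 422d16d, 4eacecf, 6457f1f, 8cf8d47, 90a4078, a5bac3c, a84656e, aa36a2a, b2cf87f, bdae435, dc466d2, dfbf5fa, e15ac7e, fda292c}.
That is 17 commits.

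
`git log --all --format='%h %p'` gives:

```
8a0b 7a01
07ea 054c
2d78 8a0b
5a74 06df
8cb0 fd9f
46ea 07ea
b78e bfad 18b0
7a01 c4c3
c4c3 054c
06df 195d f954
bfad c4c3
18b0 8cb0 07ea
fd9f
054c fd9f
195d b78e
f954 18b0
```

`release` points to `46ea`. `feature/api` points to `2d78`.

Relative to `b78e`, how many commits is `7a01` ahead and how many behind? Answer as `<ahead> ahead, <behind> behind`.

1 ahead, 5 behind

Reachable from 7a01: {054c, 7a01, c4c3, fd9f}.
Reachable from b78e: {054c, 07ea, 18b0, 8cb0, b78e, bfad, c4c3, fd9f}.
Only in 7a01's history (ahead): {7a01} — 1.
Only in b78e's history (behind): {07ea, 18b0, 8cb0, b78e, bfad} — 5.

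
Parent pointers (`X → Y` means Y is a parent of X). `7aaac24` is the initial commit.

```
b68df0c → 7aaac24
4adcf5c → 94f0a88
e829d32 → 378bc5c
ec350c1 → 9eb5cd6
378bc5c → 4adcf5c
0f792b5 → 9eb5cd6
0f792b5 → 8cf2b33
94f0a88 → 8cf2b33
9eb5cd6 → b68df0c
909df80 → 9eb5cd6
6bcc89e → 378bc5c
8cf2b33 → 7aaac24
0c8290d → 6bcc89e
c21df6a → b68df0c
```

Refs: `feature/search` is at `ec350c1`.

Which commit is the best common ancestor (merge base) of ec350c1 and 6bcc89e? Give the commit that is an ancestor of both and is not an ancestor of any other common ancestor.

Ancestors of ec350c1: {7aaac24, 9eb5cd6, b68df0c, ec350c1}.
Ancestors of 6bcc89e: {378bc5c, 4adcf5c, 6bcc89e, 7aaac24, 8cf2b33, 94f0a88}.
Common ancestors: {7aaac24}.
The only common ancestor is 7aaac24, so it is the merge base.

7aaac24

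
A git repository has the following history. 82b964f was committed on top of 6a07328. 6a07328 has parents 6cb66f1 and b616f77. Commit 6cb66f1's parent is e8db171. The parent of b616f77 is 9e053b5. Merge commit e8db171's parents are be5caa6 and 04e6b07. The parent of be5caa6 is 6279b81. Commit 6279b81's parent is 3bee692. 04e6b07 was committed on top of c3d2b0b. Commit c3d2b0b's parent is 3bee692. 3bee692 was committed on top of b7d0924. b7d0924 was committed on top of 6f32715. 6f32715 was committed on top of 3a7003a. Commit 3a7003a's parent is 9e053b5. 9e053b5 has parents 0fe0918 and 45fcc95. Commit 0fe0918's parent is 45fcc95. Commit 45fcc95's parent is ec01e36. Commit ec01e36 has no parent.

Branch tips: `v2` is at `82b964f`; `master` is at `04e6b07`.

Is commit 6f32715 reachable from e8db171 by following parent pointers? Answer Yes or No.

Ancestors of e8db171 (commits reachable by following parents): {04e6b07, 0fe0918, 3a7003a, 3bee692, 45fcc95, 6279b81, 6f32715, 9e053b5, b7d0924, be5caa6, c3d2b0b, e8db171, ec01e36}.
6f32715 is in that set, so it is an ancestor of e8db171.

Yes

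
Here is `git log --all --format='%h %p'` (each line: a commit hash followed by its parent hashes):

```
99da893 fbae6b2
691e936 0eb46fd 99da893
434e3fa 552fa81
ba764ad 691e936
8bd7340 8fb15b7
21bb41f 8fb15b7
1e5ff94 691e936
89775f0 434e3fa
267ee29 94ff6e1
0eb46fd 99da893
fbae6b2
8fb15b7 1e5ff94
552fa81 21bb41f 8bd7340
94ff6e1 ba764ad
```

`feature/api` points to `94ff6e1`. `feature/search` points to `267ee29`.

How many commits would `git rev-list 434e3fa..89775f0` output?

1

Reachable from 89775f0: {0eb46fd, 1e5ff94, 21bb41f, 434e3fa, 552fa81, 691e936, 89775f0, 8bd7340, 8fb15b7, 99da893, fbae6b2}.
Reachable from 434e3fa: {0eb46fd, 1e5ff94, 21bb41f, 434e3fa, 552fa81, 691e936, 8bd7340, 8fb15b7, 99da893, fbae6b2}.
In 89775f0's history but not 434e3fa's: {89775f0} — 1 commit.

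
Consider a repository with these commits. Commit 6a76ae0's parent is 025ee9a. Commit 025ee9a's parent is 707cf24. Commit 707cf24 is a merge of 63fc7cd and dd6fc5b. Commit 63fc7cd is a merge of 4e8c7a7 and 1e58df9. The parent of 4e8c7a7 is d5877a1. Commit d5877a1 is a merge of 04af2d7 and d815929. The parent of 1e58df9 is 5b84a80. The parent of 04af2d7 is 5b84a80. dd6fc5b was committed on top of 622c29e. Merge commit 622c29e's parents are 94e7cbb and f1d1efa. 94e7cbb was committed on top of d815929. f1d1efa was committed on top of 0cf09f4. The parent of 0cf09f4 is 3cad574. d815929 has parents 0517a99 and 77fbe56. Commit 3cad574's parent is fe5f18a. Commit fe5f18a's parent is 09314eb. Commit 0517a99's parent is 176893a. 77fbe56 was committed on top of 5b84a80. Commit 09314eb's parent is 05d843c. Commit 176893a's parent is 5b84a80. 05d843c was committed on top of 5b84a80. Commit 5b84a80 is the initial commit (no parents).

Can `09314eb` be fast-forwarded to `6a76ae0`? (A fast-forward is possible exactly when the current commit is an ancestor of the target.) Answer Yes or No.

A fast-forward from 09314eb to 6a76ae0 is possible iff 09314eb is an ancestor of 6a76ae0.
Ancestors of 6a76ae0: {025ee9a, 04af2d7, 0517a99, 05d843c, 09314eb, 0cf09f4, 176893a, 1e58df9, 3cad574, 4e8c7a7, 5b84a80, 622c29e, 63fc7cd, 6a76ae0, 707cf24, 77fbe56, 94e7cbb, d5877a1, d815929, dd6fc5b, f1d1efa, fe5f18a}.
09314eb is among them, so fast-forward is possible.

Yes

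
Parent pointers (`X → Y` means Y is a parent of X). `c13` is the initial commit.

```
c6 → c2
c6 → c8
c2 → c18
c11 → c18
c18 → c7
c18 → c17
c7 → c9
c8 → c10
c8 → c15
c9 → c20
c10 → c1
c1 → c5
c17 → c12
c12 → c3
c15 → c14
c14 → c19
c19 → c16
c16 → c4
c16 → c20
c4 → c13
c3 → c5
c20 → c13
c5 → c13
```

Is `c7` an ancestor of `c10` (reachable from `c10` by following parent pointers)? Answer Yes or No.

No

Ancestors of c10: {c1, c10, c13, c5}.
c7 is not in that set, so it is not an ancestor of c10.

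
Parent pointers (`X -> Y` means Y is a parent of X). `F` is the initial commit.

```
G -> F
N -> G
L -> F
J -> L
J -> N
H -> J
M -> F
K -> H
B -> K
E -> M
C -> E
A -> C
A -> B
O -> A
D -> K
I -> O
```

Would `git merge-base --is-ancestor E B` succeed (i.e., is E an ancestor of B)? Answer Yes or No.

Ancestors of B: {B, F, G, H, J, K, L, N}.
E is not in that set, so it is not an ancestor of B.

No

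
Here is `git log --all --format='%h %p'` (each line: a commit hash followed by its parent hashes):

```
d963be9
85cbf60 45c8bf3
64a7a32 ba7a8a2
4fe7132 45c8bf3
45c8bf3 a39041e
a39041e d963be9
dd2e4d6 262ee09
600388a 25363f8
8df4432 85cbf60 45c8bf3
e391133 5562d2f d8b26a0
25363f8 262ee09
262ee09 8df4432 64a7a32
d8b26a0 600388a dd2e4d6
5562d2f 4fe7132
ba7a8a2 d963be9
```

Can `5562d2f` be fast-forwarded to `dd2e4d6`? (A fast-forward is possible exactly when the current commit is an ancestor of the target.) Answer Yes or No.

No

A fast-forward from 5562d2f to dd2e4d6 is possible iff 5562d2f is an ancestor of dd2e4d6.
Ancestors of dd2e4d6: {262ee09, 45c8bf3, 64a7a32, 85cbf60, 8df4432, a39041e, ba7a8a2, d963be9, dd2e4d6}.
5562d2f is not among them, so fast-forward is not possible.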